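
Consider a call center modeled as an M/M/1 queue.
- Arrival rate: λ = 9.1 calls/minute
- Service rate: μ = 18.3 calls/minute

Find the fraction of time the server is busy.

Server utilization: ρ = λ/μ
ρ = 9.1/18.3 = 0.4973
The server is busy 49.73% of the time.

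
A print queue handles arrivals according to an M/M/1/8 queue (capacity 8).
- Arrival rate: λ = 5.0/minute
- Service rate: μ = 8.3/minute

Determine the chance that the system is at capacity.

ρ = λ/μ = 5.0/8.3 = 0.6024
P₀ = (1-ρ)/(1-ρ^(K+1)) = (1-0.6024)/(1-0.6024^9) = 0.3976/0.9896 = 0.4018
P_K = P₀×ρ^K = 0.40180 × 0.6024^8 = 0.40180 × 0.017341 = 0.006968
Blocking probability = 0.70%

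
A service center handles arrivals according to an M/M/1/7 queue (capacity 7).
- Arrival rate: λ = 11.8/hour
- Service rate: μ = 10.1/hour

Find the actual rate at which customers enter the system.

ρ = λ/μ = 11.8/10.1 = 1.16832
P₀ = (1-ρ)/(1-ρ^(K+1)) = (1-1.16832)/(1-1.16832^8) = -0.16832/-2.4713 = 0.06811
P_K = P₀×ρ^K = 0.06811 × 1.16832^7 = 0.06811 × 2.9712 = 0.2024
λ_eff = λ(1-P_K) = 11.8 × (1 - 0.202365) = 11.8 × 0.797635 = 9.4121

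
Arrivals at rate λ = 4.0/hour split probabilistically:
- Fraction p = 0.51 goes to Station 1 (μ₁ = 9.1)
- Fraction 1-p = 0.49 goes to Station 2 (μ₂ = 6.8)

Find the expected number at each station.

Effective rates: λ₁ = 4.0×0.51 = 2.04, λ₂ = 4.0×0.49 = 1.96
Station 1: ρ₁ = 2.04/9.1 = 0.2242, L₁ = ρ₁/(1-ρ₁) = 0.2242/(1-0.2242) = 0.2890
Station 2: ρ₂ = 1.96/6.8 = 0.28824, L₂ = ρ₂/(1-ρ₂) = 0.28824/(1-0.28824) = 0.4050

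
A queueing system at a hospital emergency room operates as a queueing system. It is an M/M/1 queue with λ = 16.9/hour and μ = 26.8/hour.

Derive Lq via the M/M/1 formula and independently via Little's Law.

Method 1 (direct): Lq = λ²/(μ(μ-λ)) = 285.61/(26.8 × 9.90) = 1.0765

Method 2 (Little's Law):
W = 1/(μ-λ) = 1/9.90 = 0.10101
Wq = W - 1/μ = 0.10101 - 0.037313 = 0.06370
Lq = λWq = 16.9 × 0.06370 = 1.0765 ✔ (matches Method 1)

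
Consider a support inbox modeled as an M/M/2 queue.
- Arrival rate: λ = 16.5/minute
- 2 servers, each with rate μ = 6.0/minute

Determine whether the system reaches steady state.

Stability requires ρ = λ/(cμ) < 1
ρ = 16.5/(2 × 6.0) = 16.5/12.00 = 1.3750
Since 1.3750 ≥ 1, the system is UNSTABLE.
Need c > λ/μ = 16.5/6.0 = 2.75.
Minimum servers needed: c = 3.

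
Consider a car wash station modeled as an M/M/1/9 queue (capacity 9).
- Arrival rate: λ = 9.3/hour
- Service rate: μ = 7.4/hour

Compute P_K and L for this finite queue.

ρ = λ/μ = 9.3/7.4 = 1.25676
P₀ = (1-ρ)/(1-ρ^(K+1)) = (1-1.25676)/(1-1.25676^10) = -0.2568/-8.8293 = 0.02908
P_K = P₀×ρ^K = 0.02908 × 1.25676^9 = 0.02908 × 7.8212 = 0.2274
Blocking probability P_9 = 0.2274 (22.74%)
L = ρ[1 - (K+1)ρ^K + Kρ^(K+1)] / [(1-ρ)(1-ρ^(K+1))]
L = 1.25676 × (1 - 10×7.82116 + 9×9.82932) / ((1 - 1.25676) × (1 - 9.82932)) = 6.2379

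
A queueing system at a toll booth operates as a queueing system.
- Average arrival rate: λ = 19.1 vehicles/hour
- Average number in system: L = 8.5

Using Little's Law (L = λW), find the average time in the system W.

Little's Law: L = λW, so W = L/λ
W = 8.5/19.1 = 0.4450 hours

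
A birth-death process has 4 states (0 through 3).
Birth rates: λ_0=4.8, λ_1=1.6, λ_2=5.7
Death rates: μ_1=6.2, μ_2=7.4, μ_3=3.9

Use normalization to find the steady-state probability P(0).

Ratios P(n)/P(0) = (λ₀···λₙ₋₁)/(μ₁···μₙ):
P(1)/P(0) = (4.8)/(6.2) = 0.77419
P(2)/P(0) = (4.8×1.6)/(6.2×7.4) = 0.16739
P(3)/P(0) = (4.8×1.6×5.7)/(6.2×7.4×3.9) = 0.24465

Normalization: ∑ P(n) = 1
P(0) × (1.0000 + 0.77419 + 0.16739 + 0.24465) = 1
P(0) × 2.1862 = 1
P(0) = 1/2.1862 = 0.4574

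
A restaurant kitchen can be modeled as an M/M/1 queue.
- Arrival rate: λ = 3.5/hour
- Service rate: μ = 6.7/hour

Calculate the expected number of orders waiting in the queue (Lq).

ρ = λ/μ = 3.5/6.7 = 0.5224
For M/M/1: Lq = λ²/(μ(μ-λ))
Lq = 12.25/(6.7 × 3.20)
Lq = 0.5714 orders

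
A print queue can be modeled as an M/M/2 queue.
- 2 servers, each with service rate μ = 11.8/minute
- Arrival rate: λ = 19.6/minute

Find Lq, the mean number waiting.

Traffic intensity: ρ = λ/(cμ) = 19.6/(2×11.8) = 0.8305
Since ρ = 0.8305 < 1, system is stable.
Offered load a = λ/μ = cρ = 19.6/11.8 = 1.6610
P₀ = [ Σₙ₌₀^1 aⁿ/n! + a^2/(2!(1-ρ)) ]⁻¹
Σ = a^0/0! + a^1/1! = 1.0000 + 1.6610 = 2.6610
a^2/(2!(1-ρ)) = 2.75898/(2 × 0.169492) = 8.1390
P₀ = 1/(2.6610 + 8.1390) = 0.09259
Lq = P₀·a^2·ρ / (2!(1-ρ)²) = 0.0925926 × 2.75898 × 0.830508 / (2 × 0.0287274) = 3.6927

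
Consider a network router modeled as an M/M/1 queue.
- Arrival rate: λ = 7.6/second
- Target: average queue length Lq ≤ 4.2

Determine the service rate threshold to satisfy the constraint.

For M/M/1: Lq = λ²/(μ(μ-λ))
Need Lq ≤ 4.2, i.e. μ(μ-λ) ≥ λ²/4.2
μ² - 7.6μ - 57.76/4.2 ≥ 0  →  μ² - 7.6μ - 13.752381 ≥ 0
Quadratic formula (positive root): μ = [λ + √(λ² + 4×13.752381)]/2
Discriminant: 57.76 + 4×13.752381 = 112.769524, √112.769524 = 10.6192996
μ ≥ (7.6 + 10.6192996)/2 = 9.1096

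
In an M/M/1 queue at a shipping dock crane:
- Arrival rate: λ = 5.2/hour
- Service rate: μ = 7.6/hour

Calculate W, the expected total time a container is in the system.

First, compute utilization: ρ = λ/μ = 5.2/7.6 = 0.6842
For M/M/1: W = 1/(μ-λ)
W = 1/(7.6-5.2) = 1/2.40
W = 0.4167 hours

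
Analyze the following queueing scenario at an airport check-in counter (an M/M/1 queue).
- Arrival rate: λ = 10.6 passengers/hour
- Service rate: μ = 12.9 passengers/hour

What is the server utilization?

Server utilization: ρ = λ/μ
ρ = 10.6/12.9 = 0.8217
The server is busy 82.17% of the time.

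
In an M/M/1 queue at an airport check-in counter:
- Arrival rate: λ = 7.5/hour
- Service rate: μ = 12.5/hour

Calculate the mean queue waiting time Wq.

First, compute utilization: ρ = λ/μ = 7.5/12.5 = 0.6000
For M/M/1: Wq = λ/(μ(μ-λ))
Wq = 7.5/(12.5 × (12.5-7.5))
Wq = 7.5/(12.5 × 5.00)
Wq = 0.1200 hours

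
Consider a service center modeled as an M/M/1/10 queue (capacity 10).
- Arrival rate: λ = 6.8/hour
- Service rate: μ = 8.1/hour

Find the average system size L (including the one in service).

ρ = λ/μ = 6.8/8.1 = 0.83951
P₀ = (1-ρ)/(1-ρ^(K+1)) = (1-0.83951)/(1-0.83951^11) = 0.1605/0.8540 = 0.1879
P_K = P₀×ρ^K = 0.1879 × 0.83951^10 = 0.1879 × 0.1739 = 0.03268
L = ρ[1 - (K+1)ρ^K + Kρ^(K+1)] / [(1-ρ)(1-ρ^(K+1))]
L = 0.83951 × (1 - 11×0.173884 + 10×0.145977) / ((1 - 0.83951) × (1 - 0.145977)) = 3.3507 customers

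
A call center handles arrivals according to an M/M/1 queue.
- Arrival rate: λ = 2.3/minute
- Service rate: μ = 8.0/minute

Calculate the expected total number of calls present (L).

ρ = λ/μ = 2.3/8.0 = 0.2875
For M/M/1: L = λ/(μ-λ)
L = 2.3/(8.0-2.3) = 2.3/5.70
L = 0.4035 calls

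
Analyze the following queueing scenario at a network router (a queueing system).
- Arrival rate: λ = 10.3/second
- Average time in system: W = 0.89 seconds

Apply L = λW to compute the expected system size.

Little's Law: L = λW
L = 10.3 × 0.89 = 9.1670 packets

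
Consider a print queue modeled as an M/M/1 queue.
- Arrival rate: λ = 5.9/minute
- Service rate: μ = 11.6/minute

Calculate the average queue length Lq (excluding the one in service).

ρ = λ/μ = 5.9/11.6 = 0.5086
For M/M/1: Lq = λ²/(μ(μ-λ))
Lq = 34.81/(11.6 × 5.70)
Lq = 0.5265 jobs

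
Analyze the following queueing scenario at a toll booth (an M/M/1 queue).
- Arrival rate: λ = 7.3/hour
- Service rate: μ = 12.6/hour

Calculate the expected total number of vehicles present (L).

ρ = λ/μ = 7.3/12.6 = 0.5794
For M/M/1: L = λ/(μ-λ)
L = 7.3/(12.6-7.3) = 7.3/5.30
L = 1.3774 vehicles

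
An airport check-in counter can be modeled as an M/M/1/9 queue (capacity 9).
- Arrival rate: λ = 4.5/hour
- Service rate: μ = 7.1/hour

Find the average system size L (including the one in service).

ρ = λ/μ = 4.5/7.1 = 0.633803
P₀ = (1-ρ)/(1-ρ^(K+1)) = (1-0.633803)/(1-0.633803^10) = 0.3662/0.9895 = 0.3701
P_K = P₀×ρ^K = 0.37007 × 0.633803^9 = 0.37007 × 0.016504 = 0.006108
L = ρ[1 - (K+1)ρ^K + Kρ^(K+1)] / [(1-ρ)(1-ρ^(K+1))]
L = 0.633803 × (1 - 10×0.01650 + 9×0.01046) / ((1 - 0.633803) × (1 - 0.01046)) = 1.6251 passengers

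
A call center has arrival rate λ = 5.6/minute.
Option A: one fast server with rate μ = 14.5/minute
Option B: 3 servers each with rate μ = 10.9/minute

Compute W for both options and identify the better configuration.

Option A: single server μ = 14.5 (M/M/1)
  ρ_A = 5.6/14.5 = 0.3862
  W_A = 1/(μ-λ) = 1/(14.5-5.6) = 1/8.90 = 0.1124

Option B: 3 servers μ = 10.9 (M/M/3)
  ρ_B = λ/(cμ) = 5.6/(3×10.9) = 0.1713
  Offered load a = λ/μ = cρ = 5.6/10.9 = 0.5138
  P₀ = [ Σₙ₌₀^2 aⁿ/n! + a^3/(3!(1-ρ)) ]⁻¹
  Σ = a^0/0! + a^1/1! + a^2/2! = 1.0000 + 0.51376 + 0.13198 = 1.6457
  a^3/(3!(1-ρ)) = 0.1356/(6 × 0.8287) = 0.02727
  P₀ = 1/(1.6457 + 0.02727) = 0.5977
  Lq = P₀·a^3·ρ / (3!(1-ρ)²) = 0.59773 × 0.13561 × 0.17125 / (6 × 0.68682) = 0.003368
  Wq_B = Lq/λ = 0.0033685/5.6 = 0.0006015
  W_B = Wq_B + 1/μ = 0.0006015 + 0.09174 = 0.09234

Since W_B = 0.09234 < W_A = 0.1124, Option B (multiple servers) has the shorter time in system.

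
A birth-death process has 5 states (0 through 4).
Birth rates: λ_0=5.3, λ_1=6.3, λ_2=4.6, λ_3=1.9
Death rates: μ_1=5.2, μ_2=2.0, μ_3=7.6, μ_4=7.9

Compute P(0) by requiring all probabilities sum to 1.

Ratios P(n)/P(0) = (λ₀···λₙ₋₁)/(μ₁···μₙ):
P(1)/P(0) = (5.3)/(5.2) = 1.0192
P(2)/P(0) = (5.3×6.3)/(5.2×2.0) = 3.2106
P(3)/P(0) = (5.3×6.3×4.6)/(5.2×2.0×7.6) = 1.9432
P(4)/P(0) = (5.3×6.3×4.6×1.9)/(5.2×2.0×7.6×7.9) = 0.4674

Normalization: ∑ P(n) = 1
P(0) × (1.0000 + 1.0192 + 3.2106 + 1.9432 + 0.4674) = 1
P(0) × 7.6404 = 1
P(0) = 1/7.6404 = 0.1309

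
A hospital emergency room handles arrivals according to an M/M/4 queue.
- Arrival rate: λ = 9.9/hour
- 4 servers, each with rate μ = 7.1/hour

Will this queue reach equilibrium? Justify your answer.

Stability requires ρ = λ/(cμ) < 1
ρ = 9.9/(4 × 7.1) = 9.9/28.40 = 0.3486
Since 0.3486 < 1, the system is STABLE.
The servers are busy 34.86% of the time.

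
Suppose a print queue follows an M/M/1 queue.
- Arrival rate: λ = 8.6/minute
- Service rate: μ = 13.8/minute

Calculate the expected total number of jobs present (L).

ρ = λ/μ = 8.6/13.8 = 0.6232
For M/M/1: L = λ/(μ-λ)
L = 8.6/(13.8-8.6) = 8.6/5.20
L = 1.6538 jobs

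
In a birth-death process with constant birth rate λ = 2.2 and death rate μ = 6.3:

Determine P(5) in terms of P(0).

For constant rates: P(n)/P(0) = (λ/μ)^n
P(5)/P(0) = (2.2/6.3)^5 = 0.34921^5 = 0.005193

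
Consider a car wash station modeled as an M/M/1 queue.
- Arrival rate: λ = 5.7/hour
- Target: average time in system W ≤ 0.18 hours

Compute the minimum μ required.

For M/M/1: W = 1/(μ-λ)
Need W ≤ 0.18, so 1/(μ-λ) ≤ 0.18
μ - λ ≥ 1/0.18 = 5.5556
μ ≥ 5.7 + 5.5556 = 11.2556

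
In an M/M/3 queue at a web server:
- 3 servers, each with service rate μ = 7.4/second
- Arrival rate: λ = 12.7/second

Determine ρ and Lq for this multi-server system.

Traffic intensity: ρ = λ/(cμ) = 12.7/(3×7.4) = 0.5721
Since ρ = 0.5721 < 1, system is stable.
Offered load a = λ/μ = cρ = 12.7/7.4 = 1.7162
P₀ = [ Σₙ₌₀^2 aⁿ/n! + a^3/(3!(1-ρ)) ]⁻¹
Σ = a^0/0! + a^1/1! + a^2/2! = 1.0000 + 1.7162 + 1.4727 = 4.1889
a^3/(3!(1-ρ)) = 5.05494/(6 × 0.427928) = 1.9688
P₀ = 1/(4.1889 + 1.9688) = 0.1624
Lq = P₀·a^3·ρ / (3!(1-ρ)²) = 0.16240 × 5.0549 × 0.57207 / (6 × 0.18312) = 0.4274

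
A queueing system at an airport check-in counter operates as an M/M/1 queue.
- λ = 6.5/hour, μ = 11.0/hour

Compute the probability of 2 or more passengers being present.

ρ = λ/μ = 6.5/11.0 = 0.5909
P(N ≥ n) = ρⁿ
P(N ≥ 2) = 0.5909^2
P(N ≥ 2) = 0.3492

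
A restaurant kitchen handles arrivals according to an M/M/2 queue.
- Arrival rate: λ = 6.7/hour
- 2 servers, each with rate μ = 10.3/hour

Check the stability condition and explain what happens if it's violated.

Stability requires ρ = λ/(cμ) < 1
ρ = 6.7/(2 × 10.3) = 6.7/20.60 = 0.3252
Since 0.3252 < 1, the system is STABLE.
The servers are busy 32.52% of the time.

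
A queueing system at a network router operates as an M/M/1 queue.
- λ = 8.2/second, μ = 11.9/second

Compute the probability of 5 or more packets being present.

ρ = λ/μ = 8.2/11.9 = 0.6891
P(N ≥ n) = ρⁿ
P(N ≥ 5) = 0.6891^5
P(N ≥ 5) = 0.1554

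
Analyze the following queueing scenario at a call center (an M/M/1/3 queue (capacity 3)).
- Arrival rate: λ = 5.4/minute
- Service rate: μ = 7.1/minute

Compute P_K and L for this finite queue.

ρ = λ/μ = 5.4/7.1 = 0.76056
P₀ = (1-ρ)/(1-ρ^(K+1)) = (1-0.76056)/(1-0.76056^4) = 0.2394/0.6654 = 0.3598
P_K = P₀×ρ^K = 0.3598 × 0.76056^3 = 0.3598 × 0.4399 = 0.1583
Blocking probability P_3 = 0.1583 (15.83%)
L = ρ[1 - (K+1)ρ^K + Kρ^(K+1)] / [(1-ρ)(1-ρ^(K+1))]
L = 0.76056 × (1 - 4×0.43995 + 3×0.33461) / ((1 - 0.76056) × (1 - 0.33461)) = 1.1649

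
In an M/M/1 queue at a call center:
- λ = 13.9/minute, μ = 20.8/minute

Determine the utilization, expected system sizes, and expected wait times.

Step 1: ρ = λ/μ = 13.9/20.8 = 0.6683
Step 2: L = λ/(μ-λ) = 13.9/6.90 = 2.0145
Step 3: Lq = λ²/(μ(μ-λ)) = 193.21/(20.8×6.90) = 1.3462
Step 4: W = 1/(μ-λ) = 1/6.90 = 0.14493
Step 5: Wq = λ/(μ(μ-λ)) = 13.9/(20.8×6.90) = 0.09685
Step 6: P(0) = 1-ρ = 0.3317
Verify: L = λW = 13.9×0.14493 = 2.0145 ✔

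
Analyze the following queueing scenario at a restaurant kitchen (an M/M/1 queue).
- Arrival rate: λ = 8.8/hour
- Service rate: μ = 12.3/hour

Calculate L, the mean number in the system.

ρ = λ/μ = 8.8/12.3 = 0.7154
For M/M/1: L = λ/(μ-λ)
L = 8.8/(12.3-8.8) = 8.8/3.50
L = 2.5143 orders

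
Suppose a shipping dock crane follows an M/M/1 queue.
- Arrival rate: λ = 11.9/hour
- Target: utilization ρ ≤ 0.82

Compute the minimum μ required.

ρ = λ/μ, so μ = λ/ρ
μ ≥ 11.9/0.82 = 14.5122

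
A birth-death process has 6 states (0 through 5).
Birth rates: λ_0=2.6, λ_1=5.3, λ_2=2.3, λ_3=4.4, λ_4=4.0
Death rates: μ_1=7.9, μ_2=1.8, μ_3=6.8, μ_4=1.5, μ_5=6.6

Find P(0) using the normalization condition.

Ratios P(n)/P(0) = (λ₀···λₙ₋₁)/(μ₁···μₙ):
P(1)/P(0) = (2.6)/(7.9) = 0.32911
P(2)/P(0) = (2.6×5.3)/(7.9×1.8) = 0.96906
P(3)/P(0) = (2.6×5.3×2.3)/(7.9×1.8×6.8) = 0.32777
P(4)/P(0) = (2.6×5.3×2.3×4.4)/(7.9×1.8×6.8×1.5) = 0.96146
P(5)/P(0) = (2.6×5.3×2.3×4.4×4.0)/(7.9×1.8×6.8×1.5×6.6) = 0.58270

Normalization: ∑ P(n) = 1
P(0) × (1.0000 + 0.32911 + 0.96906 + 0.32777 + 0.96146 + 0.58270) = 1
P(0) × 4.1701 = 1
P(0) = 1/4.1701 = 0.2398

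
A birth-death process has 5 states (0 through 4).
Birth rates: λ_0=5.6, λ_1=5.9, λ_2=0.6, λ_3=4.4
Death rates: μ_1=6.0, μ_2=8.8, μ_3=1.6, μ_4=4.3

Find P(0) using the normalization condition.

Ratios P(n)/P(0) = (λ₀···λₙ₋₁)/(μ₁···μₙ):
P(1)/P(0) = (5.6)/(6.0) = 0.9333
P(2)/P(0) = (5.6×5.9)/(6.0×8.8) = 0.6258
P(3)/P(0) = (5.6×5.9×0.6)/(6.0×8.8×1.6) = 0.2347
P(4)/P(0) = (5.6×5.9×0.6×4.4)/(6.0×8.8×1.6×4.3) = 0.2401

Normalization: ∑ P(n) = 1
P(0) × (1.0000 + 0.9333 + 0.6258 + 0.2347 + 0.2401) = 1
P(0) × 3.0339 = 1
P(0) = 1/3.0339 = 0.3296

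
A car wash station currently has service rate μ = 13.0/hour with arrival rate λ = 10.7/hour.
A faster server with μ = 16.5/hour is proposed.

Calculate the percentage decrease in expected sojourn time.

System 1: ρ₁ = 10.7/13.0 = 0.8231, W₁ = 1/(13.0-10.7) = 0.434783
System 2: ρ₂ = 10.7/16.5 = 0.6485, W₂ = 1/(16.5-10.7) = 0.172414
Improvement: (W₁-W₂)/W₁ = (0.434783-0.172414)/0.434783 = 60.34%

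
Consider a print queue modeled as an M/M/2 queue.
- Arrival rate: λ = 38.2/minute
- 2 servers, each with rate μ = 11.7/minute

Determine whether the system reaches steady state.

Stability requires ρ = λ/(cμ) < 1
ρ = 38.2/(2 × 11.7) = 38.2/23.40 = 1.6325
Since 1.6325 ≥ 1, the system is UNSTABLE.
Need c > λ/μ = 38.2/11.7 = 3.26.
Minimum servers needed: c = 4.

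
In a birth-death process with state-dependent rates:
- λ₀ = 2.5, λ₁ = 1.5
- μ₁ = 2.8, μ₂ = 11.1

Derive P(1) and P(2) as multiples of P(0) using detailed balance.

Balance equations:
State 0: λ₀P₀ = μ₁P₁ → P₁ = (λ₀/μ₁)P₀ = (2.5/2.8)P₀ = 0.8929P₀
State 1: P₂ = (λ₀λ₁)/(μ₁μ₂)P₀ = (2.5×1.5)/(2.8×11.1)P₀ = 0.1207P₀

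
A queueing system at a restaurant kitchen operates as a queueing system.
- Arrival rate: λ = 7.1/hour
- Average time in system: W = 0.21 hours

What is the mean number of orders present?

Little's Law: L = λW
L = 7.1 × 0.21 = 1.4910 orders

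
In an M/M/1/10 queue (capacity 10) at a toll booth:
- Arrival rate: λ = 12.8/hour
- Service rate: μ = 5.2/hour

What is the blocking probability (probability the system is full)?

ρ = λ/μ = 12.8/5.2 = 2.46154
P₀ = (1-ρ)/(1-ρ^(K+1)) = (1-2.46154)/(1-2.46154^11) = -1.4615/-20102.6943 = 0.00007270
P_K = P₀×ρ^K = 0.000072704 × 2.46154^10 = 0.000072704 × 8167.1207 = 0.5938
Blocking probability = 59.38%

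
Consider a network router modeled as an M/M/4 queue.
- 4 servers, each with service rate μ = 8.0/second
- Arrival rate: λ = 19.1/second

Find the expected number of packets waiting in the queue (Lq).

Traffic intensity: ρ = λ/(cμ) = 19.1/(4×8.0) = 0.5969
Since ρ = 0.5969 < 1, system is stable.
Offered load a = λ/μ = cρ = 19.1/8.0 = 2.3875
P₀ = [ Σₙ₌₀^3 aⁿ/n! + a^4/(4!(1-ρ)) ]⁻¹
Σ = a^0/0! + a^1/1! + a^2/2! + a^3/3! = 1.0000 + 2.3875 + 2.8501 + 2.2682 = 8.5058
a^4/(4!(1-ρ)) = 32.4918/(24 × 0.403125) = 3.3583
P₀ = 1/(8.5058 + 3.3583) = 0.08429
Lq = P₀·a^4·ρ / (4!(1-ρ)²) = 0.084288 × 32.4918 × 0.59688 / (24 × 0.16251) = 0.4191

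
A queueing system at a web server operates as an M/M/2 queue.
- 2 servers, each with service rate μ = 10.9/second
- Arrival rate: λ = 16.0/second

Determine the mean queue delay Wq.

Traffic intensity: ρ = λ/(cμ) = 16.0/(2×10.9) = 0.7339
Since ρ = 0.7339 < 1, system is stable.
Offered load a = λ/μ = cρ = 16.0/10.9 = 1.4679
P₀ = [ Σₙ₌₀^1 aⁿ/n! + a^2/(2!(1-ρ)) ]⁻¹
Σ = a^0/0! + a^1/1! = 1.0000 + 1.4679 = 2.4679
a^2/(2!(1-ρ)) = 2.15470/(2 × 0.266055) = 4.0494
P₀ = 1/(2.4679 + 4.0494) = 0.1534
Lq = P₀·a^2·ρ / (2!(1-ρ)²) = 0.15344 × 2.1547 × 0.73394 / (2 × 0.070785) = 1.7140
Wq = Lq/λ = 1.7140/16.0 = 0.1071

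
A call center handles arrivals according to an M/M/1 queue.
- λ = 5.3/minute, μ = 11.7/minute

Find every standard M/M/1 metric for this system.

Step 1: ρ = λ/μ = 5.3/11.7 = 0.4530
Step 2: L = λ/(μ-λ) = 5.3/6.40 = 0.8281
Step 3: Lq = λ²/(μ(μ-λ)) = 28.09/(11.7×6.40) = 0.3751
Step 4: W = 1/(μ-λ) = 1/6.40 = 0.15625
Step 5: Wq = λ/(μ(μ-λ)) = 5.3/(11.7×6.40) = 0.07078
Step 6: P(0) = 1-ρ = 0.5470
Verify: L = λW = 5.3×0.15625 = 0.8281 ✔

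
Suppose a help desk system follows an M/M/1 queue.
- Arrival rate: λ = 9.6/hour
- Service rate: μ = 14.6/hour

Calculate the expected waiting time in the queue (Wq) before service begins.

First, compute utilization: ρ = λ/μ = 9.6/14.6 = 0.6575
For M/M/1: Wq = λ/(μ(μ-λ))
Wq = 9.6/(14.6 × (14.6-9.6))
Wq = 9.6/(14.6 × 5.00)
Wq = 0.1315 hours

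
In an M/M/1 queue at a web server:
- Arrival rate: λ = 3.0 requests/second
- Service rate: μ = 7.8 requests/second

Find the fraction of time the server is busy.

Server utilization: ρ = λ/μ
ρ = 3.0/7.8 = 0.3846
The server is busy 38.46% of the time.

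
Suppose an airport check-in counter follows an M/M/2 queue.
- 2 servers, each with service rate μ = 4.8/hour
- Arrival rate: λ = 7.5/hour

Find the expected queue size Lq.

Traffic intensity: ρ = λ/(cμ) = 7.5/(2×4.8) = 0.7812
Since ρ = 0.7812 < 1, system is stable.
Offered load a = λ/μ = cρ = 7.5/4.8 = 1.5625
P₀ = [ Σₙ₌₀^1 aⁿ/n! + a^2/(2!(1-ρ)) ]⁻¹
Σ = a^0/0! + a^1/1! = 1.0000 + 1.5625 = 2.5625
a^2/(2!(1-ρ)) = 2.44141/(2 × 0.218750) = 5.5804
P₀ = 1/(2.5625 + 5.5804) = 0.1228
Lq = P₀·a^2·ρ / (2!(1-ρ)²) = 0.122807 × 2.44141 × 0.781250 / (2 × 0.0478516) = 2.4475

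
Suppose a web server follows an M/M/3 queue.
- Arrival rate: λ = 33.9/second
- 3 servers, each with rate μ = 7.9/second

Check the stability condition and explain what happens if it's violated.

Stability requires ρ = λ/(cμ) < 1
ρ = 33.9/(3 × 7.9) = 33.9/23.70 = 1.4304
Since 1.4304 ≥ 1, the system is UNSTABLE.
Need c > λ/μ = 33.9/7.9 = 4.29.
Minimum servers needed: c = 5.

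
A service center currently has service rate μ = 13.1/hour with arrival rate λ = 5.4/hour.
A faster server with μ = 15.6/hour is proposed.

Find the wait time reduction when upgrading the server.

System 1: ρ₁ = 5.4/13.1 = 0.4122, W₁ = 1/(13.1-5.4) = 0.12987
System 2: ρ₂ = 5.4/15.6 = 0.3462, W₂ = 1/(15.6-5.4) = 0.098039
Improvement: (W₁-W₂)/W₁ = (0.12987-0.098039)/0.12987 = 24.51%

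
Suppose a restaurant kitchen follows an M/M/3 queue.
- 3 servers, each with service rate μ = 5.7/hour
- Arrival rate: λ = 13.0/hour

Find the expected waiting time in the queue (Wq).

Traffic intensity: ρ = λ/(cμ) = 13.0/(3×5.7) = 0.7602
Since ρ = 0.7602 < 1, system is stable.
Offered load a = λ/μ = cρ = 13.0/5.7 = 2.2807
P₀ = [ Σₙ₌₀^2 aⁿ/n! + a^3/(3!(1-ρ)) ]⁻¹
Σ = a^0/0! + a^1/1! + a^2/2! = 1.0000 + 2.2807 + 2.6008 = 5.8815
a^3/(3!(1-ρ)) = 11.8633/(6 × 0.239766) = 8.2464
P₀ = 1/(5.8815 + 8.2464) = 0.07078
Lq = P₀·a^3·ρ / (3!(1-ρ)²) = 0.070782 × 11.8633 × 0.76023 / (6 × 0.057488) = 1.8507
Wq = Lq/λ = 1.8507/13.0 = 0.1424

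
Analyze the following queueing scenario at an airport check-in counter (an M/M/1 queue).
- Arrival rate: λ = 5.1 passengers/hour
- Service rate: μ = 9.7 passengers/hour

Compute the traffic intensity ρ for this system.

Server utilization: ρ = λ/μ
ρ = 5.1/9.7 = 0.5258
The server is busy 52.58% of the time.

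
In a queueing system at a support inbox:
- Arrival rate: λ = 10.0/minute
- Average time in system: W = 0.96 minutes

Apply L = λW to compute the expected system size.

Little's Law: L = λW
L = 10.0 × 0.96 = 9.6000 emails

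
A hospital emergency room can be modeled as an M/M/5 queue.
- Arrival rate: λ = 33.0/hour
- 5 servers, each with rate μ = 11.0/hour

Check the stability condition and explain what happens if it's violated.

Stability requires ρ = λ/(cμ) < 1
ρ = 33.0/(5 × 11.0) = 33.0/55.00 = 0.6000
Since 0.6000 < 1, the system is STABLE.
The servers are busy 60.00% of the time.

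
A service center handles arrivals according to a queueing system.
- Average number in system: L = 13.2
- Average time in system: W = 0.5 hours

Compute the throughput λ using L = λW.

Little's Law: L = λW, so λ = L/W
λ = 13.2/0.5 = 26.4000 customers/hour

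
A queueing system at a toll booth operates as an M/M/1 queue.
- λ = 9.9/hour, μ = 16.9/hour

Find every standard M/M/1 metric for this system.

Step 1: ρ = λ/μ = 9.9/16.9 = 0.5858
Step 2: L = λ/(μ-λ) = 9.9/7.00 = 1.4143
Step 3: Lq = λ²/(μ(μ-λ)) = 98.01/(16.9×7.00) = 0.8285
Step 4: W = 1/(μ-λ) = 1/7.00 = 0.14286
Step 5: Wq = λ/(μ(μ-λ)) = 9.9/(16.9×7.00) = 0.08369
Step 6: P(0) = 1-ρ = 0.4142
Verify: L = λW = 9.9×0.14286 = 1.4143 ✔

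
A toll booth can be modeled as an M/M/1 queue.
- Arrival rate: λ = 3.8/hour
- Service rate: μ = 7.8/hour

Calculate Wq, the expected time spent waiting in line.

First, compute utilization: ρ = λ/μ = 3.8/7.8 = 0.4872
For M/M/1: Wq = λ/(μ(μ-λ))
Wq = 3.8/(7.8 × (7.8-3.8))
Wq = 3.8/(7.8 × 4.00)
Wq = 0.1218 hours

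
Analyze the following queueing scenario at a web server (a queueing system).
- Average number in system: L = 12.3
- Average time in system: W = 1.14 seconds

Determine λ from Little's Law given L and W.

Little's Law: L = λW, so λ = L/W
λ = 12.3/1.14 = 10.7895 requests/second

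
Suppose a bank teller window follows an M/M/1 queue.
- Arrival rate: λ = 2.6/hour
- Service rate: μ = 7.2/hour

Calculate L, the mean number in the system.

ρ = λ/μ = 2.6/7.2 = 0.3611
For M/M/1: L = λ/(μ-λ)
L = 2.6/(7.2-2.6) = 2.6/4.60
L = 0.5652 transactions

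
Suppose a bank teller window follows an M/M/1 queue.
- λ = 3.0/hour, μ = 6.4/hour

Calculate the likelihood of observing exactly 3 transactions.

ρ = λ/μ = 3.0/6.4 = 0.46875
P(n) = (1-ρ)ρⁿ
P(3) = (1-0.46875) × 0.46875^3
P(3) = 0.53125 × 0.10300
P(3) = 0.05472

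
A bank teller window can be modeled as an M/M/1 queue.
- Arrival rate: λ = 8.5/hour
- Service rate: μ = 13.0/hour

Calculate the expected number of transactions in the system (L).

ρ = λ/μ = 8.5/13.0 = 0.6538
For M/M/1: L = λ/(μ-λ)
L = 8.5/(13.0-8.5) = 8.5/4.50
L = 1.8889 transactions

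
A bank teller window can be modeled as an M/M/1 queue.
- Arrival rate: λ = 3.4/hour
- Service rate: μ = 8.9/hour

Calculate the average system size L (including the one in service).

ρ = λ/μ = 3.4/8.9 = 0.3820
For M/M/1: L = λ/(μ-λ)
L = 3.4/(8.9-3.4) = 3.4/5.50
L = 0.6182 transactions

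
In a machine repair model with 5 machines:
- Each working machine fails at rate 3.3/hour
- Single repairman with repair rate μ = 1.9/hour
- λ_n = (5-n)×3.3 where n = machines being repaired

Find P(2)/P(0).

P(2)/P(0) = ∏_{i=0}^{2-1} λ_i/μ_{i+1}
= (5-0)×3.3/1.9 × (5-1)×3.3/1.9
= 60.3324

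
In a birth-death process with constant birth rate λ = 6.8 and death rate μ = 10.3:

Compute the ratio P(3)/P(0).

For constant rates: P(n)/P(0) = (λ/μ)^n
P(3)/P(0) = (6.8/10.3)^3 = 0.66019^3 = 0.2877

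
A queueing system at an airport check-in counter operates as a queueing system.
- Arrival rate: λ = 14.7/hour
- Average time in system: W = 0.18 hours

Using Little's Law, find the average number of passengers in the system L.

Little's Law: L = λW
L = 14.7 × 0.18 = 2.6460 passengers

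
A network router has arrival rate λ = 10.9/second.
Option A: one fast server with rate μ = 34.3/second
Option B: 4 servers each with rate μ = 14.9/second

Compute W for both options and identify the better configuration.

Option A: single server μ = 34.3 (M/M/1)
  ρ_A = 10.9/34.3 = 0.3178
  W_A = 1/(μ-λ) = 1/(34.3-10.9) = 1/23.40 = 0.04274

Option B: 4 servers μ = 14.9 (M/M/4)
  ρ_B = λ/(cμ) = 10.9/(4×14.9) = 0.1829
  Offered load a = λ/μ = cρ = 10.9/14.9 = 0.7315
  P₀ = [ Σₙ₌₀^3 aⁿ/n! + a^4/(4!(1-ρ)) ]⁻¹
  Σ = a^0/0! + a^1/1! + a^2/2! + a^3/3! = 1.0000 + 0.7315 + 0.2676 + 0.06525 = 2.0644
  a^4/(4!(1-ρ)) = 0.2864/(24 × 0.8171) = 0.01460
  P₀ = 1/(2.0644 + 0.01460) = 0.4810
  Lq = P₀·a^4·ρ / (4!(1-ρ)²) = 0.4810 × 0.2864 × 0.1829 / (24 × 0.6677) = 0.001572
  Wq_B = Lq/λ = 0.0015722/10.9 = 0.00014424
  W_B = Wq_B + 1/μ = 0.00014424 + 0.067114 = 0.06726

Since W_A = 0.04274 < W_B = 0.06726, Option A (single fast server) has the shorter time in system.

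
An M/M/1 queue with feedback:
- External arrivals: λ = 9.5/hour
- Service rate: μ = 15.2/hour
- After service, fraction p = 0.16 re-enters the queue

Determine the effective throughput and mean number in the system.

Effective arrival rate: λ_eff = λ/(1-p) = 9.5/(1-0.16) = 9.5/0.84 = 11.3095
ρ = λ_eff/μ = 11.3095/15.2 = 0.74405
L = ρ/(1-ρ) = 0.74405/(1-0.74405) = 2.9070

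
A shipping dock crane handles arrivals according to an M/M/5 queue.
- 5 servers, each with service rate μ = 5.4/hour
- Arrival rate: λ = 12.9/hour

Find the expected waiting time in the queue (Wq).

Traffic intensity: ρ = λ/(cμ) = 12.9/(5×5.4) = 0.4778
Since ρ = 0.4778 < 1, system is stable.
Offered load a = λ/μ = cρ = 12.9/5.4 = 2.3889
P₀ = [ Σₙ₌₀^4 aⁿ/n! + a^5/(5!(1-ρ)) ]⁻¹
Σ = a^0/0! + a^1/1! + a^2/2! + a^3/3! + a^4/4! = 1.0000 + 2.3889 + 2.8534 + 2.2721 + 1.3570 = 9.8714
a^5/(5!(1-ρ)) = 77.8000/(120 × 0.5222) = 1.2415
P₀ = 1/(9.8714 + 1.2415) = 0.08999
Lq = P₀·a^5·ρ / (5!(1-ρ)²) = 0.08999 × 77.8000 × 0.4778 / (120 × 0.2727) = 0.1022
Wq = Lq/λ = 0.10221/12.9 = 0.007923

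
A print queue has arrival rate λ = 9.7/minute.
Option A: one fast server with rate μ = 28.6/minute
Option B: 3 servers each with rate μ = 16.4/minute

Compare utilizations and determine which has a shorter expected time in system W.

Option A: single server μ = 28.6 (M/M/1)
  ρ_A = 9.7/28.6 = 0.3392
  W_A = 1/(μ-λ) = 1/(28.6-9.7) = 1/18.90 = 0.05291

Option B: 3 servers μ = 16.4 (M/M/3)
  ρ_B = λ/(cμ) = 9.7/(3×16.4) = 0.1972
  Offered load a = λ/μ = cρ = 9.7/16.4 = 0.5915
  P₀ = [ Σₙ₌₀^2 aⁿ/n! + a^3/(3!(1-ρ)) ]⁻¹
  Σ = a^0/0! + a^1/1! + a^2/2! = 1.0000 + 0.5915 + 0.1749 = 1.7664
  a^3/(3!(1-ρ)) = 0.2069/(6 × 0.8028) = 0.04295
  P₀ = 1/(1.7664 + 0.04295) = 0.5527
  Lq = P₀·a^3·ρ / (3!(1-ρ)²) = 0.55269 × 0.20691 × 0.19715 / (6 × 0.64456) = 0.005830
  Wq_B = Lq/λ = 0.005830/9.7 = 0.0006010
  W_B = Wq_B + 1/μ = 0.0006010 + 0.06098 = 0.06158

Since W_A = 0.05291 < W_B = 0.06158, Option A (single fast server) has the shorter time in system.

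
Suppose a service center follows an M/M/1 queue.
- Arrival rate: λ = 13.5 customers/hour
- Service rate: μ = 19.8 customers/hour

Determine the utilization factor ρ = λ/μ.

Server utilization: ρ = λ/μ
ρ = 13.5/19.8 = 0.6818
The server is busy 68.18% of the time.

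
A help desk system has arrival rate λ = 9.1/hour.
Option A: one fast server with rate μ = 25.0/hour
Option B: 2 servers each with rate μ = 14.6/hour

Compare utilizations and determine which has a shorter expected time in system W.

Option A: single server μ = 25.0 (M/M/1)
  ρ_A = 9.1/25.0 = 0.3640
  W_A = 1/(μ-λ) = 1/(25.0-9.1) = 1/15.90 = 0.06289

Option B: 2 servers μ = 14.6 (M/M/2)
  ρ_B = λ/(cμ) = 9.1/(2×14.6) = 0.3116
  Offered load a = λ/μ = cρ = 9.1/14.6 = 0.6233
  P₀ = [ Σₙ₌₀^1 aⁿ/n! + a^2/(2!(1-ρ)) ]⁻¹
  Σ = a^0/0! + a^1/1! = 1.0000 + 0.6233 = 1.6233
  a^2/(2!(1-ρ)) = 0.3885/(2 × 0.6884) = 0.2822
  P₀ = 1/(1.6233 + 0.2822) = 0.5248
  Lq = P₀·a^2·ρ / (2!(1-ρ)²) = 0.52480 × 0.38849 × 0.31164 / (2 × 0.47383) = 0.06705
  Wq_B = Lq/λ = 0.06705/9.1 = 0.007368
  W_B = Wq_B + 1/μ = 0.007368 + 0.06849 = 0.07586

Since W_A = 0.06289 < W_B = 0.07586, Option A (single fast server) has the shorter time in system.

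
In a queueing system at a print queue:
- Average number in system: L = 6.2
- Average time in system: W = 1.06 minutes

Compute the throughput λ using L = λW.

Little's Law: L = λW, so λ = L/W
λ = 6.2/1.06 = 5.8491 jobs/minute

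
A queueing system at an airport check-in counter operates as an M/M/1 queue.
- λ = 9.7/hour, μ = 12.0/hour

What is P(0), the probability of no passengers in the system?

ρ = λ/μ = 9.7/12.0 = 0.8083
P(0) = 1 - ρ = 1 - 0.8083 = 0.1917
The server is idle 19.17% of the time.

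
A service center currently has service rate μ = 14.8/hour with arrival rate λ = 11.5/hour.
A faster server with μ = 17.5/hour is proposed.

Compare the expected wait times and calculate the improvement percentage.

System 1: ρ₁ = 11.5/14.8 = 0.7770, W₁ = 1/(14.8-11.5) = 0.30303
System 2: ρ₂ = 11.5/17.5 = 0.6571, W₂ = 1/(17.5-11.5) = 0.16667
Improvement: (W₁-W₂)/W₁ = (0.30303-0.16667)/0.30303 = 45.00%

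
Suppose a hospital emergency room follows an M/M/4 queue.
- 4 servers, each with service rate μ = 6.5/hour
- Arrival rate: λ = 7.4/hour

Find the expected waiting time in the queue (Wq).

Traffic intensity: ρ = λ/(cμ) = 7.4/(4×6.5) = 0.2846
Since ρ = 0.2846 < 1, system is stable.
Offered load a = λ/μ = cρ = 7.4/6.5 = 1.1385
P₀ = [ Σₙ₌₀^3 aⁿ/n! + a^4/(4!(1-ρ)) ]⁻¹
Σ = a^0/0! + a^1/1! + a^2/2! + a^3/3! = 1.0000 + 1.1385 + 0.6480 + 0.2459 = 3.0324
a^4/(4!(1-ρ)) = 1.6799/(24 × 0.7154) = 0.09784
P₀ = 1/(3.0324 + 0.09784) = 0.3195
Lq = P₀·a^4·ρ / (4!(1-ρ)²) = 0.3195 × 1.6799 × 0.2846 / (24 × 0.5118) = 0.01244
Wq = Lq/λ = 0.012435/7.4 = 0.001680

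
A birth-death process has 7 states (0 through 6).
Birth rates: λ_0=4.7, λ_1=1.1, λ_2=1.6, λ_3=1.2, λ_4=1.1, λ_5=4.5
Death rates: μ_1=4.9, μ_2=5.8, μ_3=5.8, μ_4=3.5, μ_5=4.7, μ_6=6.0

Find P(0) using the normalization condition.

Ratios P(n)/P(0) = (λ₀···λₙ₋₁)/(μ₁···μₙ):
P(1)/P(0) = (4.7)/(4.9) = 0.9592
P(2)/P(0) = (4.7×1.1)/(4.9×5.8) = 0.1819
P(3)/P(0) = (4.7×1.1×1.6)/(4.9×5.8×5.8) = 0.05018
P(4)/P(0) = (4.7×1.1×1.6×1.2)/(4.9×5.8×5.8×3.5) = 0.01721
P(5)/P(0) = (4.7×1.1×1.6×1.2×1.1)/(4.9×5.8×5.8×3.5×4.7) = 0.004027
P(6)/P(0) = (4.7×1.1×1.6×1.2×1.1×4.5)/(4.9×5.8×5.8×3.5×4.7×6.0) = 0.003020

Normalization: ∑ P(n) = 1
P(0) × (1.0000 + 0.9592 + 0.1819 + 0.05018 + 0.01721 + 0.004027 + 0.003020) = 1
P(0) × 2.2155 = 1
P(0) = 1/2.2155 = 0.4514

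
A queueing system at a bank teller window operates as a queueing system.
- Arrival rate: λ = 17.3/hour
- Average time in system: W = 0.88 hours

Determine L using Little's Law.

Little's Law: L = λW
L = 17.3 × 0.88 = 15.2240 transactions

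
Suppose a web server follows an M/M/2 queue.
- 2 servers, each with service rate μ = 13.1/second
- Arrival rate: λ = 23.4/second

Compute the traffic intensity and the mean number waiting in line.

Traffic intensity: ρ = λ/(cμ) = 23.4/(2×13.1) = 0.8931
Since ρ = 0.8931 < 1, system is stable.
Offered load a = λ/μ = cρ = 23.4/13.1 = 1.7863
P₀ = [ Σₙ₌₀^1 aⁿ/n! + a^2/(2!(1-ρ)) ]⁻¹
Σ = a^0/0! + a^1/1! = 1.0000 + 1.7863 = 2.7863
a^2/(2!(1-ρ)) = 3.19072/(2 × 0.106870) = 14.9280
P₀ = 1/(2.7863 + 14.9280) = 0.05645
Lq = P₀·a^2·ρ / (2!(1-ρ)²) = 0.0564516 × 3.19072 × 0.893130 / (2 × 0.0114212) = 7.0427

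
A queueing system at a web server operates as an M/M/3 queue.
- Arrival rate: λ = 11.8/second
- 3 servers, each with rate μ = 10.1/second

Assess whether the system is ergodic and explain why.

Stability requires ρ = λ/(cμ) < 1
ρ = 11.8/(3 × 10.1) = 11.8/30.30 = 0.3894
Since 0.3894 < 1, the system is STABLE.
The servers are busy 38.94% of the time.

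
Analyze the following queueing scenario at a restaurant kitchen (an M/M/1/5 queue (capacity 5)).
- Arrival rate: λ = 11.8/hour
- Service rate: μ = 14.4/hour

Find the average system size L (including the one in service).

ρ = λ/μ = 11.8/14.4 = 0.81944
P₀ = (1-ρ)/(1-ρ^(K+1)) = (1-0.81944)/(1-0.81944^6) = 0.1806/0.6972 = 0.2590
P_K = P₀×ρ^K = 0.25897 × 0.81944^5 = 0.25897 × 0.36948 = 0.09568
L = ρ[1 - (K+1)ρ^K + Kρ^(K+1)] / [(1-ρ)(1-ρ^(K+1))]
L = 0.81944 × (1 - 6×0.369476 + 5×0.302763) / ((1 - 0.81944) × (1 - 0.302763)) = 1.9329 orders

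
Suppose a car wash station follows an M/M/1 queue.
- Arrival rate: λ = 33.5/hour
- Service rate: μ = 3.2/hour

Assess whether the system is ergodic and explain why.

Stability requires ρ = λ/(cμ) < 1
ρ = 33.5/(1 × 3.2) = 33.5/3.20 = 10.4688
Since 10.4688 ≥ 1, the system is UNSTABLE.
Queue grows without bound. Need μ > λ = 33.5.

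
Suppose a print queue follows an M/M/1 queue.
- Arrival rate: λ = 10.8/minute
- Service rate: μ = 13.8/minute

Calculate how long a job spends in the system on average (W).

First, compute utilization: ρ = λ/μ = 10.8/13.8 = 0.7826
For M/M/1: W = 1/(μ-λ)
W = 1/(13.8-10.8) = 1/3.00
W = 0.3333 minutes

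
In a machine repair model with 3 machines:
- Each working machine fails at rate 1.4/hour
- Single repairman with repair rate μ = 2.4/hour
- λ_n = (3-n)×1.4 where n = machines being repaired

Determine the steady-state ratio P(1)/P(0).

P(1)/P(0) = ∏_{i=0}^{1-1} λ_i/μ_{i+1}
= (3-0)×1.4/2.4
= 1.7500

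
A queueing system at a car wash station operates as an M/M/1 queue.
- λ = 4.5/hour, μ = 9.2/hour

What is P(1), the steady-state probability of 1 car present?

ρ = λ/μ = 4.5/9.2 = 0.4891
P(n) = (1-ρ)ρⁿ
P(1) = (1-0.4891) × 0.4891^1
P(1) = 0.5109 × 0.4891
P(1) = 0.2499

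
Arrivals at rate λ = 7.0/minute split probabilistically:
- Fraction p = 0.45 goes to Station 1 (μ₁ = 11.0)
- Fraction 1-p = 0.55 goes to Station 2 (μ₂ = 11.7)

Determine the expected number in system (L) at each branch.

Effective rates: λ₁ = 7.0×0.45 = 3.15, λ₂ = 7.0×0.55 = 3.85
Station 1: ρ₁ = 3.15/11.0 = 0.2864, L₁ = ρ₁/(1-ρ₁) = 0.2864/(1-0.2864) = 0.4013
Station 2: ρ₂ = 3.85/11.7 = 0.32906, L₂ = ρ₂/(1-ρ₂) = 0.32906/(1-0.32906) = 0.4904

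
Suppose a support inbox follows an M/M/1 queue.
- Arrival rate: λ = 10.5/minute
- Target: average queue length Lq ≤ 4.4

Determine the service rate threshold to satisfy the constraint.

For M/M/1: Lq = λ²/(μ(μ-λ))
Need Lq ≤ 4.4, i.e. μ(μ-λ) ≥ λ²/4.4
μ² - 10.5μ - 110.25/4.4 ≥ 0  →  μ² - 10.5μ - 25.05682 ≥ 0
Quadratic formula (positive root): μ = [λ + √(λ² + 4×25.05682)]/2
Discriminant: 110.25 + 4×25.05682 = 210.4773, √210.4773 = 14.5078
μ ≥ (10.5 + 14.5078)/2 = 12.5039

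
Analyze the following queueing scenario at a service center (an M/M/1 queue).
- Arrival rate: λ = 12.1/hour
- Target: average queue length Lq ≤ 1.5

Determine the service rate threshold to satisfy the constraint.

For M/M/1: Lq = λ²/(μ(μ-λ))
Need Lq ≤ 1.5, i.e. μ(μ-λ) ≥ λ²/1.5
μ² - 12.1μ - 146.41/1.5 ≥ 0  →  μ² - 12.1μ - 97.60667 ≥ 0
Quadratic formula (positive root): μ = [λ + √(λ² + 4×97.60667)]/2
Discriminant: 146.41 + 4×97.60667 = 536.8367, √536.8367 = 23.1697
μ ≥ (12.1 + 23.1697)/2 = 17.6349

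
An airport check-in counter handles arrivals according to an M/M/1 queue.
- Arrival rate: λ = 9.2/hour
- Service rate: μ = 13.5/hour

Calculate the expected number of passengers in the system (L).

ρ = λ/μ = 9.2/13.5 = 0.6815
For M/M/1: L = λ/(μ-λ)
L = 9.2/(13.5-9.2) = 9.2/4.30
L = 2.1395 passengers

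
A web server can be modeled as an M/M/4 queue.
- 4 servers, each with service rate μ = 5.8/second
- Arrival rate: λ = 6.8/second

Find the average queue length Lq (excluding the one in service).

Traffic intensity: ρ = λ/(cμ) = 6.8/(4×5.8) = 0.2931
Since ρ = 0.2931 < 1, system is stable.
Offered load a = λ/μ = cρ = 6.8/5.8 = 1.1724
P₀ = [ Σₙ₌₀^3 aⁿ/n! + a^4/(4!(1-ρ)) ]⁻¹
Σ = a^0/0! + a^1/1! + a^2/2! + a^3/3! = 1.0000 + 1.1724 + 0.6873 + 0.2686 = 3.1283
a^4/(4!(1-ρ)) = 1.8894/(24 × 0.7069) = 0.1114
P₀ = 1/(3.1283 + 0.1114) = 0.3087
Lq = P₀·a^4·ρ / (4!(1-ρ)²) = 0.3087 × 1.8894 × 0.2931 / (24 × 0.4997) = 0.01425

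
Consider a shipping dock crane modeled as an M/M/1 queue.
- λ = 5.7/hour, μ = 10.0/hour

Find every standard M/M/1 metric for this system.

Step 1: ρ = λ/μ = 5.7/10.0 = 0.5700
Step 2: L = λ/(μ-λ) = 5.7/4.30 = 1.3256
Step 3: Lq = λ²/(μ(μ-λ)) = 32.49/(10.0×4.30) = 0.7556
Step 4: W = 1/(μ-λ) = 1/4.30 = 0.23256
Step 5: Wq = λ/(μ(μ-λ)) = 5.7/(10.0×4.30) = 0.1326
Step 6: P(0) = 1-ρ = 0.4300
Verify: L = λW = 5.7×0.23256 = 1.3256 ✔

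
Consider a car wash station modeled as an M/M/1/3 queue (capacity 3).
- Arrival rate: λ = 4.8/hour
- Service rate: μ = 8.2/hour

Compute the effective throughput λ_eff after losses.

ρ = λ/μ = 4.8/8.2 = 0.58537
P₀ = (1-ρ)/(1-ρ^(K+1)) = (1-0.58537)/(1-0.58537^4) = 0.41463/0.88259 = 0.4698
P_K = P₀×ρ^K = 0.46979 × 0.58537^3 = 0.46979 × 0.20058 = 0.09423
λ_eff = λ(1-P_K) = 4.8 × (1 - 0.09423) = 4.8 × 0.90577 = 4.3477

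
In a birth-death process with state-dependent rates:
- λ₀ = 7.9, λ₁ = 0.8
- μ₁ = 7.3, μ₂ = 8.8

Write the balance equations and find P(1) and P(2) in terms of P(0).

Balance equations:
State 0: λ₀P₀ = μ₁P₁ → P₁ = (λ₀/μ₁)P₀ = (7.9/7.3)P₀ = 1.0822P₀
State 1: P₂ = (λ₀λ₁)/(μ₁μ₂)P₀ = (7.9×0.8)/(7.3×8.8)P₀ = 0.09838P₀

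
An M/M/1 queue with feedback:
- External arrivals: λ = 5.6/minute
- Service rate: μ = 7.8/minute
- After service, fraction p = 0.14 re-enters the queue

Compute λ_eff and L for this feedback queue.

Effective arrival rate: λ_eff = λ/(1-p) = 5.6/(1-0.14) = 5.6/0.86 = 6.511628
ρ = λ_eff/μ = 6.511628/7.8 = 0.8348241
L = ρ/(1-ρ) = 0.8348241/(1-0.8348241) = 5.0542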